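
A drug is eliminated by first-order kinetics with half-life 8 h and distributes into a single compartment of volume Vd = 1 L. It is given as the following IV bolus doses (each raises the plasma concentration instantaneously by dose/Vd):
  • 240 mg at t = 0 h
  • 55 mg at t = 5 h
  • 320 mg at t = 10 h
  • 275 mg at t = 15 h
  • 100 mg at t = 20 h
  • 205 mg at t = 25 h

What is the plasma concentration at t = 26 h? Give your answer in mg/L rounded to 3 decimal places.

467.616 mg/L

k = ln 2 / 8 = 0.08664 per h
Dose 1 (240 mg at t=0 h): 240·exp(−0.08664·26) = 25.227 mg/L
Dose 2 (55 mg at t=5 h): 55·exp(−0.08664·21) = 8.916 mg/L
Dose 3 (320 mg at t=10 h): 320·exp(−0.08664·16) = 80.000 mg/L
Dose 4 (275 mg at t=15 h): 275·exp(−0.08664·11) = 106.027 mg/L
Dose 5 (100 mg at t=20 h): 100·exp(−0.08664·6) = 59.460 mg/L
Dose 6 (205 mg at t=25 h): 205·exp(−0.08664·1) = 187.986 mg/L
C(26) = 25.227 + 8.916 + 80.000 + 106.027 + 59.460 + 187.986 = 467.616 mg/L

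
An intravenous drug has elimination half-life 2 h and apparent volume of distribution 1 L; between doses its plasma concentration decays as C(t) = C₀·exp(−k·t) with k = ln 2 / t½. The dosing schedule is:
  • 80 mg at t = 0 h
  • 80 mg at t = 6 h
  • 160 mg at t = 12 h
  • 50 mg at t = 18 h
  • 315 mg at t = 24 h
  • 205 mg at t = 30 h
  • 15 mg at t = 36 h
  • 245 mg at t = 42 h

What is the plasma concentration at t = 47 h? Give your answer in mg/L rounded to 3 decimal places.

44.320 mg/L

k = ln 2 / 2 = 0.34657 per h
Dose 1 (80 mg at t=0 h): 80·exp(−0.34657·47) = 0.000 mg/L
Dose 2 (80 mg at t=6 h): 80·exp(−0.34657·41) = 0.000 mg/L
Dose 3 (160 mg at t=12 h): 160·exp(−0.34657·35) = 0.001 mg/L
Dose 4 (50 mg at t=18 h): 50·exp(−0.34657·29) = 0.002 mg/L
Dose 5 (315 mg at t=24 h): 315·exp(−0.34657·23) = 0.109 mg/L
Dose 6 (205 mg at t=30 h): 205·exp(−0.34657·17) = 0.566 mg/L
Dose 7 (15 mg at t=36 h): 15·exp(−0.34657·11) = 0.331 mg/L
Dose 8 (245 mg at t=42 h): 245·exp(−0.34657·5) = 43.310 mg/L
C(47) = 0.000 + 0.000 + 0.001 + 0.002 + 0.109 + 0.566 + 0.331 + 43.310 = 44.320 mg/L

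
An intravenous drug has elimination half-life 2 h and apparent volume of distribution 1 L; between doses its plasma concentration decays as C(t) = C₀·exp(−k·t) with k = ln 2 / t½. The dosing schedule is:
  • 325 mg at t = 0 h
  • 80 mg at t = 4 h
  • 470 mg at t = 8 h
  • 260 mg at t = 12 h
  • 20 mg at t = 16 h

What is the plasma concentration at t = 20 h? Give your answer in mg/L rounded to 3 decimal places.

k = ln 2 / 2 = 0.34657 per h
Dose 1 (325 mg at t=0 h): 325·exp(−0.34657·20) = 0.317 mg/L
Dose 2 (80 mg at t=4 h): 80·exp(−0.34657·16) = 0.313 mg/L
Dose 3 (470 mg at t=8 h): 470·exp(−0.34657·12) = 7.344 mg/L
Dose 4 (260 mg at t=12 h): 260·exp(−0.34657·8) = 16.250 mg/L
Dose 5 (20 mg at t=16 h): 20·exp(−0.34657·4) = 5.000 mg/L
C(20) = 0.317 + 0.313 + 7.344 + 16.250 + 5.000 = 29.224 mg/L

29.224 mg/L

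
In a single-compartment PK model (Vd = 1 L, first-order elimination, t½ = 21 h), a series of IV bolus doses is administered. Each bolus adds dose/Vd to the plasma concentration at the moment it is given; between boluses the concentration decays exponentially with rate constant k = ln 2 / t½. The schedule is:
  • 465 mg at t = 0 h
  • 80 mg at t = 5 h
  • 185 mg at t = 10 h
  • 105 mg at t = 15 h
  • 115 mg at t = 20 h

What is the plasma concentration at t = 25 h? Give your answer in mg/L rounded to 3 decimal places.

k = ln 2 / 21 = 0.03301 per h
Dose 1 (465 mg at t=0 h): 465·exp(−0.03301·25) = 203.744 mg/L
Dose 2 (80 mg at t=5 h): 80·exp(−0.03301·20) = 41.342 mg/L
Dose 3 (185 mg at t=10 h): 185·exp(−0.03301·15) = 112.759 mg/L
Dose 4 (105 mg at t=15 h): 105·exp(−0.03301·10) = 75.482 mg/L
Dose 5 (115 mg at t=20 h): 115·exp(−0.03301·5) = 97.504 mg/L
C(25) = 203.744 + 41.342 + 112.759 + 75.482 + 97.504 = 530.831 mg/L

530.831 mg/L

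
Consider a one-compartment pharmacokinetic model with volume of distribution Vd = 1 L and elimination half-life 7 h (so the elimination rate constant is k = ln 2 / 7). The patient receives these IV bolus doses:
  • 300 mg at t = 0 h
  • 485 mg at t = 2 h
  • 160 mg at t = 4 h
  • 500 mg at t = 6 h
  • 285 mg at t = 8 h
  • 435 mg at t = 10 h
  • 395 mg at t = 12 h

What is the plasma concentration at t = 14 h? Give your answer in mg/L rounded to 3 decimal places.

k = ln 2 / 7 = 0.09902 per h
Dose 1 (300 mg at t=0 h): 300·exp(−0.09902·14) = 75.000 mg/L
Dose 2 (485 mg at t=2 h): 485·exp(−0.09902·12) = 147.805 mg/L
Dose 3 (160 mg at t=4 h): 160·exp(−0.09902·10) = 59.440 mg/L
Dose 4 (500 mg at t=6 h): 500·exp(−0.09902·8) = 226.431 mg/L
Dose 5 (285 mg at t=8 h): 285·exp(−0.09902·6) = 157.333 mg/L
Dose 6 (435 mg at t=10 h): 435·exp(−0.09902·4) = 292.733 mg/L
Dose 7 (395 mg at t=12 h): 395·exp(−0.09902·2) = 324.032 mg/L
C(14) = 75.000 + 147.805 + 59.440 + 226.431 + 157.333 + 292.733 + 324.032 = 1282.775 mg/L

1282.775 mg/L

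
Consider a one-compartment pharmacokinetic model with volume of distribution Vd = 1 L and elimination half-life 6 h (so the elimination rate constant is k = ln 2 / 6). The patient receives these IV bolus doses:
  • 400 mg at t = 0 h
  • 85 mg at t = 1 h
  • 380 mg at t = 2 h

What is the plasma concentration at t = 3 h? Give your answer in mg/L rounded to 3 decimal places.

688.849 mg/L

k = ln 2 / 6 = 0.11552 per h
Dose 1 (400 mg at t=0 h): 400·exp(−0.11552·3) = 282.843 mg/L
Dose 2 (85 mg at t=1 h): 85·exp(−0.11552·2) = 67.465 mg/L
Dose 3 (380 mg at t=2 h): 380·exp(−0.11552·1) = 338.542 mg/L
C(3) = 282.843 + 67.465 + 338.542 = 688.849 mg/L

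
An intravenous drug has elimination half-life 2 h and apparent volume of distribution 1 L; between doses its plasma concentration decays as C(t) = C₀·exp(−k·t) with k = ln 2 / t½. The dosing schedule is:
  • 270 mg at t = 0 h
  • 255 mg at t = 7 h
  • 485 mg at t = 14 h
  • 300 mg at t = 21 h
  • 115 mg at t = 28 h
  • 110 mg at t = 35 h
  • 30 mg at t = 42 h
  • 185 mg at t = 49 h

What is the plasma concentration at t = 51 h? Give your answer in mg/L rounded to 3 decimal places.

k = ln 2 / 2 = 0.34657 per h
Dose 1 (270 mg at t=0 h): 270·exp(−0.34657·51) = 0.000 mg/L
Dose 2 (255 mg at t=7 h): 255·exp(−0.34657·44) = 0.000 mg/L
Dose 3 (485 mg at t=14 h): 485·exp(−0.34657·37) = 0.001 mg/L
Dose 4 (300 mg at t=21 h): 300·exp(−0.34657·30) = 0.009 mg/L
Dose 5 (115 mg at t=28 h): 115·exp(−0.34657·23) = 0.040 mg/L
Dose 6 (110 mg at t=35 h): 110·exp(−0.34657·16) = 0.430 mg/L
Dose 7 (30 mg at t=42 h): 30·exp(−0.34657·9) = 1.326 mg/L
Dose 8 (185 mg at t=49 h): 185·exp(−0.34657·2) = 92.500 mg/L
C(51) = 0.000 + 0.000 + 0.001 + 0.009 + 0.040 + 0.430 + 1.326 + 92.500 = 94.306 mg/L

94.306 mg/L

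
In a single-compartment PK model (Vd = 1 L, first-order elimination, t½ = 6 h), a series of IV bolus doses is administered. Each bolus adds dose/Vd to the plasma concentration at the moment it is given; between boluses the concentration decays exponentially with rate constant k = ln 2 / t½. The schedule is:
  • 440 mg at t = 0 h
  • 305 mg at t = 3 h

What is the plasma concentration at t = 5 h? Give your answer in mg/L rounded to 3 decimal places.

k = ln 2 / 6 = 0.11552 per h
Dose 1 (440 mg at t=0 h): 440·exp(−0.11552·5) = 246.942 mg/L
Dose 2 (305 mg at t=3 h): 305·exp(−0.11552·2) = 242.079 mg/L
C(5) = 246.942 + 242.079 = 489.020 mg/L

489.020 mg/L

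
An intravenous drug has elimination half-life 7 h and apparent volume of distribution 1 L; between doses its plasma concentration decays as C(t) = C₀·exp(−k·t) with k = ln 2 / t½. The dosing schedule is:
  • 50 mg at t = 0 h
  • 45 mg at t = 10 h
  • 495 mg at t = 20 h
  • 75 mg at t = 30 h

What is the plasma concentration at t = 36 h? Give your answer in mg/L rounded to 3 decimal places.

k = ln 2 / 7 = 0.09902 per h
Dose 1 (50 mg at t=0 h): 50·exp(−0.09902·36) = 1.415 mg/L
Dose 2 (45 mg at t=10 h): 45·exp(−0.09902·26) = 3.428 mg/L
Dose 3 (495 mg at t=20 h): 495·exp(−0.09902·16) = 101.517 mg/L
Dose 4 (75 mg at t=30 h): 75·exp(−0.09902·6) = 41.403 mg/L
C(36) = 1.415 + 3.428 + 101.517 + 41.403 = 147.764 mg/L

147.764 mg/L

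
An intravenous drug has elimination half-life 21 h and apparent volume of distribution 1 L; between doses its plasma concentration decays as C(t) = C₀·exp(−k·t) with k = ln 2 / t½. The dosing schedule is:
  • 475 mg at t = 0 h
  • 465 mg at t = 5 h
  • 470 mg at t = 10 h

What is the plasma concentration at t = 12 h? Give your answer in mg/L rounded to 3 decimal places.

1128.697 mg/L

k = ln 2 / 21 = 0.03301 per h
Dose 1 (475 mg at t=0 h): 475·exp(−0.03301·12) = 319.651 mg/L
Dose 2 (465 mg at t=5 h): 465·exp(−0.03301·7) = 369.071 mg/L
Dose 3 (470 mg at t=10 h): 470·exp(−0.03301·2) = 439.975 mg/L
C(12) = 319.651 + 369.071 + 439.975 = 1128.697 mg/L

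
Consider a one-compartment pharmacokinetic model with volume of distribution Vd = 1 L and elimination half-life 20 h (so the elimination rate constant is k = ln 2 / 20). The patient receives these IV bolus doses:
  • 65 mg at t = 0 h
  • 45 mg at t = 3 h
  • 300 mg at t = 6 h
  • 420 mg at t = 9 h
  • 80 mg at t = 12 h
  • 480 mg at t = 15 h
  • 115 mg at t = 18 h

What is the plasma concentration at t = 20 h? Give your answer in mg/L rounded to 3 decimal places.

1100.563 mg/L

k = ln 2 / 20 = 0.03466 per h
Dose 1 (65 mg at t=0 h): 65·exp(−0.03466·20) = 32.500 mg/L
Dose 2 (45 mg at t=3 h): 45·exp(−0.03466·17) = 24.965 mg/L
Dose 3 (300 mg at t=6 h): 300·exp(−0.03466·14) = 184.672 mg/L
Dose 4 (420 mg at t=9 h): 420·exp(−0.03466·11) = 286.868 mg/L
Dose 5 (80 mg at t=12 h): 80·exp(−0.03466·8) = 60.629 mg/L
Dose 6 (480 mg at t=15 h): 480·exp(−0.03466·5) = 403.630 mg/L
Dose 7 (115 mg at t=18 h): 115·exp(−0.03466·2) = 107.299 mg/L
C(20) = 32.500 + 24.965 + 184.672 + 286.868 + 60.629 + 403.630 + 107.299 = 1100.563 mg/L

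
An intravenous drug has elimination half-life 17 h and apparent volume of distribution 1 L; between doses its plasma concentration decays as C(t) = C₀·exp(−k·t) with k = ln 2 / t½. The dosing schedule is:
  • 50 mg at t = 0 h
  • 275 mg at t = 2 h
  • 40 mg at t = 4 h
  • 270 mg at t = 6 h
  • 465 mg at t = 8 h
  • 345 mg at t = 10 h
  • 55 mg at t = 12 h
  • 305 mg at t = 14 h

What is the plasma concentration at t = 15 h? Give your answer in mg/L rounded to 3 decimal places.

1373.987 mg/L

k = ln 2 / 17 = 0.04077 per h
Dose 1 (50 mg at t=0 h): 50·exp(−0.04077·15) = 27.124 mg/L
Dose 2 (275 mg at t=2 h): 275·exp(−0.04077·13) = 161.858 mg/L
Dose 3 (40 mg at t=4 h): 40·exp(−0.04077·11) = 25.543 mg/L
Dose 4 (270 mg at t=6 h): 270·exp(−0.04077·9) = 187.066 mg/L
Dose 5 (465 mg at t=8 h): 465·exp(−0.04077·7) = 349.542 mg/L
Dose 6 (345 mg at t=10 h): 345·exp(−0.04077·5) = 281.372 mg/L
Dose 7 (55 mg at t=12 h): 55·exp(−0.04077·3) = 48.668 mg/L
Dose 8 (305 mg at t=14 h): 305·exp(−0.04077·1) = 292.814 mg/L
C(15) = 27.124 + 161.858 + 25.543 + 187.066 + 349.542 + 281.372 + 48.668 + 292.814 = 1373.987 mg/L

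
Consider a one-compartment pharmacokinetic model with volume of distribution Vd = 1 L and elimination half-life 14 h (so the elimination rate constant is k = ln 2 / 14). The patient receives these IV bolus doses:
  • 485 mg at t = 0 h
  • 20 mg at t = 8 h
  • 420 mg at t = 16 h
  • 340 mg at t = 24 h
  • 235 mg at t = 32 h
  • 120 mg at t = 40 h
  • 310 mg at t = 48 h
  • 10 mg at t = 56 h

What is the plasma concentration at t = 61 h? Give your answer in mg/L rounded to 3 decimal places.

k = ln 2 / 14 = 0.04951 per h
Dose 1 (485 mg at t=0 h): 485·exp(−0.04951·61) = 23.665 mg/L
Dose 2 (20 mg at t=8 h): 20·exp(−0.04951·53) = 1.450 mg/L
Dose 3 (420 mg at t=16 h): 420·exp(−0.04951·45) = 45.254 mg/L
Dose 4 (340 mg at t=24 h): 340·exp(−0.04951·37) = 54.438 mg/L
Dose 5 (235 mg at t=32 h): 235·exp(−0.04951·29) = 55.912 mg/L
Dose 6 (120 mg at t=40 h): 120·exp(−0.04951·21) = 42.426 mg/L
Dose 7 (310 mg at t=48 h): 310·exp(−0.04951·13) = 162.867 mg/L
Dose 8 (10 mg at t=56 h): 10·exp(−0.04951·5) = 7.807 mg/L
C(61) = 23.665 + 1.450 + 45.254 + 54.438 + 55.912 + 42.426 + 162.867 + 7.807 = 393.820 mg/L

393.820 mg/L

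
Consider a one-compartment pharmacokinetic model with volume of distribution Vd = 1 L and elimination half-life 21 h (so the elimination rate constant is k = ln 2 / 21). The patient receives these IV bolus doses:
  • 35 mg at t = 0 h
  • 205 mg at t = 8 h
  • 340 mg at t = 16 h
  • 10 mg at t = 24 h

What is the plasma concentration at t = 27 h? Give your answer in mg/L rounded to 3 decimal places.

k = ln 2 / 21 = 0.03301 per h
Dose 1 (35 mg at t=0 h): 35·exp(−0.03301·27) = 14.356 mg/L
Dose 2 (205 mg at t=8 h): 205·exp(−0.03301·19) = 109.495 mg/L
Dose 3 (340 mg at t=16 h): 340·exp(−0.03301·11) = 236.481 mg/L
Dose 4 (10 mg at t=24 h): 10·exp(−0.03301·3) = 9.057 mg/L
C(27) = 14.356 + 109.495 + 236.481 + 9.057 = 369.389 mg/L

369.389 mg/L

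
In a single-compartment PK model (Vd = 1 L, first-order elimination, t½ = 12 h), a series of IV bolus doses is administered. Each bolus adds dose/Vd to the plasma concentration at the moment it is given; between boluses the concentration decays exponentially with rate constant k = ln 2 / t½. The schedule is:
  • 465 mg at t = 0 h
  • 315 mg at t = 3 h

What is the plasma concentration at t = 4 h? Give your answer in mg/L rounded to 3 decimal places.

k = ln 2 / 12 = 0.05776 per h
Dose 1 (465 mg at t=0 h): 465·exp(−0.05776·4) = 369.071 mg/L
Dose 2 (315 mg at t=3 h): 315·exp(−0.05776·1) = 297.320 mg/L
C(4) = 369.071 + 297.320 = 666.391 mg/L

666.391 mg/L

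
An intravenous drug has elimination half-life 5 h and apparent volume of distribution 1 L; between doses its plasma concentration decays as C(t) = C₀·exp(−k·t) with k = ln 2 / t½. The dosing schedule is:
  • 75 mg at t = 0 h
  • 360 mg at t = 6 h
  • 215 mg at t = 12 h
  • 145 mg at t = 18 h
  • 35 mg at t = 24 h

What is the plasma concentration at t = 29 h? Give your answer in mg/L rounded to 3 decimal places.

k = ln 2 / 5 = 0.13863 per h
Dose 1 (75 mg at t=0 h): 75·exp(−0.13863·29) = 1.346 mg/L
Dose 2 (360 mg at t=6 h): 360·exp(−0.13863·23) = 14.844 mg/L
Dose 3 (215 mg at t=12 h): 215·exp(−0.13863·17) = 20.367 mg/L
Dose 4 (145 mg at t=18 h): 145·exp(−0.13863·11) = 31.557 mg/L
Dose 5 (35 mg at t=24 h): 35·exp(−0.13863·5) = 17.500 mg/L
C(29) = 1.346 + 14.844 + 20.367 + 31.557 + 17.500 = 85.615 mg/L

85.615 mg/L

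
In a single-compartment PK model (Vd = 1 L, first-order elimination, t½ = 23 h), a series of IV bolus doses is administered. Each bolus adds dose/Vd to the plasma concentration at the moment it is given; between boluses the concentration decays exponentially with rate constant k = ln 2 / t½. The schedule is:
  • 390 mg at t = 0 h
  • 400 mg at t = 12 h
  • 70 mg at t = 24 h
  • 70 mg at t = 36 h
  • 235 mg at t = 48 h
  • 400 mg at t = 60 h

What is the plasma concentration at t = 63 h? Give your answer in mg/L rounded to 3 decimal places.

712.017 mg/L

k = ln 2 / 23 = 0.03014 per h
Dose 1 (390 mg at t=0 h): 390·exp(−0.03014·63) = 58.412 mg/L
Dose 2 (400 mg at t=12 h): 400·exp(−0.03014·51) = 86.012 mg/L
Dose 3 (70 mg at t=24 h): 70·exp(−0.03014·39) = 21.610 mg/L
Dose 4 (70 mg at t=36 h): 70·exp(−0.03014·27) = 31.025 mg/L
Dose 5 (235 mg at t=48 h): 235·exp(−0.03014·15) = 149.535 mg/L
Dose 6 (400 mg at t=60 h): 400·exp(−0.03014·3) = 365.422 mg/L
C(63) = 58.412 + 86.012 + 21.610 + 31.025 + 149.535 + 365.422 = 712.017 mg/L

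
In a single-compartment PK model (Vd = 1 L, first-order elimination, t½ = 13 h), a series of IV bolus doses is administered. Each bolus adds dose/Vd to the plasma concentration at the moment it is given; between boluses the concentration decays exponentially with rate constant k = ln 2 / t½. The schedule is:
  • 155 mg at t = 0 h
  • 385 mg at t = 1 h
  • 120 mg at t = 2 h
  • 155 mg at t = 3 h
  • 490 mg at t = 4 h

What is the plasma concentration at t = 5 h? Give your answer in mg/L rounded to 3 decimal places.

k = ln 2 / 13 = 0.05332 per h
Dose 1 (155 mg at t=0 h): 155·exp(−0.05332·5) = 118.727 mg/L
Dose 2 (385 mg at t=1 h): 385·exp(−0.05332·4) = 311.054 mg/L
Dose 3 (120 mg at t=2 h): 120·exp(−0.05332·3) = 102.262 mg/L
Dose 4 (155 mg at t=3 h): 155·exp(−0.05332·2) = 139.322 mg/L
Dose 5 (490 mg at t=4 h): 490·exp(−0.05332·1) = 464.558 mg/L
C(5) = 118.727 + 311.054 + 102.262 + 139.322 + 464.558 = 1135.923 mg/L

1135.923 mg/L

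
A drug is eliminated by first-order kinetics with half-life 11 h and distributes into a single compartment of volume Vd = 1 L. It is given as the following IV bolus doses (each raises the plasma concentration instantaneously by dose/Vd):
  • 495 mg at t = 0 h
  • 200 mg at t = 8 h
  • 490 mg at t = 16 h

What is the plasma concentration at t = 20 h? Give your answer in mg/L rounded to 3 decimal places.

615.094 mg/L

k = ln 2 / 11 = 0.06301 per h
Dose 1 (495 mg at t=0 h): 495·exp(−0.06301·20) = 140.371 mg/L
Dose 2 (200 mg at t=8 h): 200·exp(−0.06301·12) = 93.893 mg/L
Dose 3 (490 mg at t=16 h): 490·exp(−0.06301·4) = 380.830 mg/L
C(20) = 140.371 + 93.893 + 380.830 = 615.094 mg/L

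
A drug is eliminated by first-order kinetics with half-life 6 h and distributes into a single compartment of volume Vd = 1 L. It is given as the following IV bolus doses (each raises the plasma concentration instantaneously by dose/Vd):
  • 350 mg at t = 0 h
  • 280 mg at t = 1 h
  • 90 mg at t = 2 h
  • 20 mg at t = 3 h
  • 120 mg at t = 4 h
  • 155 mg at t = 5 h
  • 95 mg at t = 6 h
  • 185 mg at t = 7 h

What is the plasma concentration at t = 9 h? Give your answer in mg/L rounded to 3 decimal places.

k = ln 2 / 6 = 0.11552 per h
Dose 1 (350 mg at t=0 h): 350·exp(−0.11552·9) = 123.744 mg/L
Dose 2 (280 mg at t=1 h): 280·exp(−0.11552·8) = 111.118 mg/L
Dose 3 (90 mg at t=2 h): 90·exp(−0.11552·7) = 40.090 mg/L
Dose 4 (20 mg at t=3 h): 20·exp(−0.11552·6) = 10.000 mg/L
Dose 5 (120 mg at t=4 h): 120·exp(−0.11552·5) = 67.348 mg/L
Dose 6 (155 mg at t=5 h): 155·exp(−0.11552·4) = 97.644 mg/L
Dose 7 (95 mg at t=6 h): 95·exp(−0.11552·3) = 67.175 mg/L
Dose 8 (185 mg at t=7 h): 185·exp(−0.11552·2) = 146.835 mg/L
C(9) = 123.744 + 111.118 + 40.090 + 10.000 + 67.348 + 97.644 + 67.175 + 146.835 = 663.954 mg/L

663.954 mg/L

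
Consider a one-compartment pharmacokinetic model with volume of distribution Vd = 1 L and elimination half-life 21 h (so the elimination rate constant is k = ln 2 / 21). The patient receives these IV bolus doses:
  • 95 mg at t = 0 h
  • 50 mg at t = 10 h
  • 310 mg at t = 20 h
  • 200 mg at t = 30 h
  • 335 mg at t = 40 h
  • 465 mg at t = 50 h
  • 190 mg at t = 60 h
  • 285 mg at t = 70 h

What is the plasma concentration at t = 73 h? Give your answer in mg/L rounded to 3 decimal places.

829.274 mg/L

k = ln 2 / 21 = 0.03301 per h
Dose 1 (95 mg at t=0 h): 95·exp(−0.03301·73) = 8.537 mg/L
Dose 2 (50 mg at t=10 h): 50·exp(−0.03301·63) = 6.250 mg/L
Dose 3 (310 mg at t=20 h): 310·exp(−0.03301·53) = 53.904 mg/L
Dose 4 (200 mg at t=30 h): 200·exp(−0.03301·43) = 48.377 mg/L
Dose 5 (335 mg at t=40 h): 335·exp(−0.03301·33) = 112.719 mg/L
Dose 6 (465 mg at t=50 h): 465·exp(−0.03301·23) = 217.647 mg/L
Dose 7 (190 mg at t=60 h): 190·exp(−0.03301·13) = 123.709 mg/L
Dose 8 (285 mg at t=70 h): 285·exp(−0.03301·3) = 258.131 mg/L
C(73) = 8.537 + 6.250 + 53.904 + 48.377 + 112.719 + 217.647 + 123.709 + 258.131 = 829.274 mg/L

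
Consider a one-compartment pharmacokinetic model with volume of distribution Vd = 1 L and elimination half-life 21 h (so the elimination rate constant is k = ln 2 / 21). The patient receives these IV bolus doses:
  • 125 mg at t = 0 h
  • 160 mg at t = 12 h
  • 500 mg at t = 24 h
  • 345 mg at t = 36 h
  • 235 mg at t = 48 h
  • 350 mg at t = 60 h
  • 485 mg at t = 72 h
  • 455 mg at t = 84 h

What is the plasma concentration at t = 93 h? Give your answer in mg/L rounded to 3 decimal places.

k = ln 2 / 21 = 0.03301 per h
Dose 1 (125 mg at t=0 h): 125·exp(−0.03301·93) = 5.805 mg/L
Dose 2 (160 mg at t=12 h): 160·exp(−0.03301·81) = 11.041 mg/L
Dose 3 (500 mg at t=24 h): 500·exp(−0.03301·69) = 51.271 mg/L
Dose 4 (345 mg at t=36 h): 345·exp(−0.03301·57) = 52.570 mg/L
Dose 5 (235 mg at t=48 h): 235·exp(−0.03301·45) = 53.211 mg/L
Dose 6 (350 mg at t=60 h): 350·exp(−0.03301·33) = 117.766 mg/L
Dose 7 (485 mg at t=72 h): 485·exp(−0.03301·21) = 242.500 mg/L
Dose 8 (455 mg at t=84 h): 455·exp(−0.03301·9) = 338.064 mg/L
C(93) = 5.805 + 11.041 + 51.271 + 52.570 + 53.211 + 117.766 + 242.500 + 338.064 = 872.228 mg/L

872.228 mg/L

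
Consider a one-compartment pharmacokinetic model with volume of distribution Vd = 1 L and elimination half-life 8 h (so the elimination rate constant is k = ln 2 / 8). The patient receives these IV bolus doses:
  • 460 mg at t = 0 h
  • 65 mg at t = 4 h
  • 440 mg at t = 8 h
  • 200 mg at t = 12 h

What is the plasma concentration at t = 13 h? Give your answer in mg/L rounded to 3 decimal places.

k = ln 2 / 8 = 0.08664 per h
Dose 1 (460 mg at t=0 h): 460·exp(−0.08664·13) = 149.137 mg/L
Dose 2 (65 mg at t=4 h): 65·exp(−0.08664·9) = 29.803 mg/L
Dose 3 (440 mg at t=8 h): 440·exp(−0.08664·5) = 285.305 mg/L
Dose 4 (200 mg at t=12 h): 200·exp(−0.08664·1) = 183.401 mg/L
C(13) = 149.137 + 29.803 + 285.305 + 183.401 = 647.645 mg/L

647.645 mg/L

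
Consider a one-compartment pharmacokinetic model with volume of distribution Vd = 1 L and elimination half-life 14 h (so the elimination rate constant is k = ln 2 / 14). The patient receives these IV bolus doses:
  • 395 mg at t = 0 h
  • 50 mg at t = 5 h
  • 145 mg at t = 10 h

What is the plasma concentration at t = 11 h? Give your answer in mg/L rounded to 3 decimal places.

404.271 mg/L

k = ln 2 / 14 = 0.04951 per h
Dose 1 (395 mg at t=0 h): 395·exp(−0.04951·11) = 229.126 mg/L
Dose 2 (50 mg at t=5 h): 50·exp(−0.04951·6) = 37.150 mg/L
Dose 3 (145 mg at t=10 h): 145·exp(−0.04951·1) = 137.996 mg/L
C(11) = 229.126 + 37.150 + 137.996 = 404.271 mg/L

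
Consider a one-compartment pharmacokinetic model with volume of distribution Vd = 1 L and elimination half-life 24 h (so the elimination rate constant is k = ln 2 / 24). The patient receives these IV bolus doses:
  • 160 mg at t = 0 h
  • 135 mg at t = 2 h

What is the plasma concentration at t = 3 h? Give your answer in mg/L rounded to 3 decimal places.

k = ln 2 / 24 = 0.02888 per h
Dose 1 (160 mg at t=0 h): 160·exp(−0.02888·3) = 146.721 mg/L
Dose 2 (135 mg at t=2 h): 135·exp(−0.02888·1) = 131.157 mg/L
C(3) = 146.721 + 131.157 = 277.877 mg/L

277.877 mg/L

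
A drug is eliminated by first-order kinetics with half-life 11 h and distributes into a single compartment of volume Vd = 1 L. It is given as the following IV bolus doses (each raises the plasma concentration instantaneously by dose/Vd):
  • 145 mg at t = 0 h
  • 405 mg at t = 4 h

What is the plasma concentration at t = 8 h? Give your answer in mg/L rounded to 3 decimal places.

402.354 mg/L

k = ln 2 / 11 = 0.06301 per h
Dose 1 (145 mg at t=0 h): 145·exp(−0.06301·8) = 87.586 mg/L
Dose 2 (405 mg at t=4 h): 405·exp(−0.06301·4) = 314.767 mg/L
C(8) = 87.586 + 314.767 = 402.354 mg/L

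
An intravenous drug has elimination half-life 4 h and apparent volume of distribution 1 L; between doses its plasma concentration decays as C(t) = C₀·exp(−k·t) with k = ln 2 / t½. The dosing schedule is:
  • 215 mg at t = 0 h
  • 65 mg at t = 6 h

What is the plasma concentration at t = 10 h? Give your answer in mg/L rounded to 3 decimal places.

70.507 mg/L

k = ln 2 / 4 = 0.17329 per h
Dose 1 (215 mg at t=0 h): 215·exp(−0.17329·10) = 38.007 mg/L
Dose 2 (65 mg at t=6 h): 65·exp(−0.17329·4) = 32.500 mg/L
C(10) = 38.007 + 32.500 = 70.507 mg/L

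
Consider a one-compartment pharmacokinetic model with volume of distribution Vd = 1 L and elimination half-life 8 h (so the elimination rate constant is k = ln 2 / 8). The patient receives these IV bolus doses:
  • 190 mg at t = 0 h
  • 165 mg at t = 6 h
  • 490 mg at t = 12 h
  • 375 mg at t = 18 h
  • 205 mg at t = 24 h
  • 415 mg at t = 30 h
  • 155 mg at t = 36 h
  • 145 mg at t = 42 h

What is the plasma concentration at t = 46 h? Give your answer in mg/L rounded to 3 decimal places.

k = ln 2 / 8 = 0.08664 per h
Dose 1 (190 mg at t=0 h): 190·exp(−0.08664·46) = 3.530 mg/L
Dose 2 (165 mg at t=6 h): 165·exp(−0.08664·40) = 5.156 mg/L
Dose 3 (490 mg at t=12 h): 490·exp(−0.08664·34) = 25.752 mg/L
Dose 4 (375 mg at t=18 h): 375·exp(−0.08664·28) = 33.146 mg/L
Dose 5 (205 mg at t=24 h): 205·exp(−0.08664·22) = 30.473 mg/L
Dose 6 (415 mg at t=30 h): 415·exp(−0.08664·16) = 103.750 mg/L
Dose 7 (155 mg at t=36 h): 155·exp(−0.08664·10) = 65.169 mg/L
Dose 8 (145 mg at t=42 h): 145·exp(−0.08664·4) = 102.530 mg/L
C(46) = 3.530 + 5.156 + 25.752 + 33.146 + 30.473 + 103.750 + 65.169 + 102.530 = 369.508 mg/L

369.508 mg/L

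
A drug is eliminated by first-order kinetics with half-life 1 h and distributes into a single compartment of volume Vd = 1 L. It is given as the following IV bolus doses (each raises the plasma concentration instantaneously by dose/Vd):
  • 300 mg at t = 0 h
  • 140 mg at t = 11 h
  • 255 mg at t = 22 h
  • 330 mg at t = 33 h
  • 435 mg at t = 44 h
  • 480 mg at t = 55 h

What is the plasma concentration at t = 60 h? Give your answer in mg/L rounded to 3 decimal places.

15.007 mg/L

k = ln 2 / 1 = 0.69315 per h
Dose 1 (300 mg at t=0 h): 300·exp(−0.69315·60) = 0.000 mg/L
Dose 2 (140 mg at t=11 h): 140·exp(−0.69315·49) = 0.000 mg/L
Dose 3 (255 mg at t=22 h): 255·exp(−0.69315·38) = 0.000 mg/L
Dose 4 (330 mg at t=33 h): 330·exp(−0.69315·27) = 0.000 mg/L
Dose 5 (435 mg at t=44 h): 435·exp(−0.69315·16) = 0.007 mg/L
Dose 6 (480 mg at t=55 h): 480·exp(−0.69315·5) = 15.000 mg/L
C(60) = 0.000 + 0.000 + 0.000 + 0.000 + 0.007 + 15.000 = 15.007 mg/L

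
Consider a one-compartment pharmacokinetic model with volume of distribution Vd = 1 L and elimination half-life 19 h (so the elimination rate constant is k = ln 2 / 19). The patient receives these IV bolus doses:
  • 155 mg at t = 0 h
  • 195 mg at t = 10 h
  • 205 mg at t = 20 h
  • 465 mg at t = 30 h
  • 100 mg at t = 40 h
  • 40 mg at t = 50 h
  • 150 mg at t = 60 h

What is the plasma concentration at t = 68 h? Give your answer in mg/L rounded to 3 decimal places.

357.088 mg/L

k = ln 2 / 19 = 0.03648 per h
Dose 1 (155 mg at t=0 h): 155·exp(−0.03648·68) = 12.971 mg/L
Dose 2 (195 mg at t=10 h): 195·exp(−0.03648·58) = 23.502 mg/L
Dose 3 (205 mg at t=20 h): 205·exp(−0.03648·48) = 35.584 mg/L
Dose 4 (465 mg at t=30 h): 465·exp(−0.03648·38) = 116.250 mg/L
Dose 5 (100 mg at t=40 h): 100·exp(−0.03648·28) = 36.006 mg/L
Dose 6 (40 mg at t=50 h): 40·exp(−0.03648·18) = 20.743 mg/L
Dose 7 (150 mg at t=60 h): 150·exp(−0.03648·8) = 112.032 mg/L
C(68) = 12.971 + 23.502 + 35.584 + 116.250 + 36.006 + 20.743 + 112.032 = 357.088 mg/L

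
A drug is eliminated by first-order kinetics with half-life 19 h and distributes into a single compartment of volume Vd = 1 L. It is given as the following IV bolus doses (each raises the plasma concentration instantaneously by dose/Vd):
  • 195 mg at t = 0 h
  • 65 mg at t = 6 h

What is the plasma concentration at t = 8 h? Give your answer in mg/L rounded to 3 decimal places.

206.068 mg/L

k = ln 2 / 19 = 0.03648 per h
Dose 1 (195 mg at t=0 h): 195·exp(−0.03648·8) = 145.641 mg/L
Dose 2 (65 mg at t=6 h): 65·exp(−0.03648·2) = 60.426 mg/L
C(8) = 145.641 + 60.426 = 206.068 mg/L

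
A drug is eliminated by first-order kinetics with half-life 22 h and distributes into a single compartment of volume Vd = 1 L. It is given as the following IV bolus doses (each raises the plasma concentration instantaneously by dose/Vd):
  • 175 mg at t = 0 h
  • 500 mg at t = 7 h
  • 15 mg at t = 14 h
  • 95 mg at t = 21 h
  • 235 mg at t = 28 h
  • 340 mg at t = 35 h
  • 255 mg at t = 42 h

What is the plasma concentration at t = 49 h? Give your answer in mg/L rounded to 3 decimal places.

k = ln 2 / 22 = 0.03151 per h
Dose 1 (175 mg at t=0 h): 175·exp(−0.03151·49) = 37.373 mg/L
Dose 2 (500 mg at t=7 h): 500·exp(−0.03151·42) = 133.130 mg/L
Dose 3 (15 mg at t=14 h): 15·exp(−0.03151·35) = 4.979 mg/L
Dose 4 (95 mg at t=21 h): 95·exp(−0.03151·28) = 39.318 mg/L
Dose 5 (235 mg at t=28 h): 235·exp(−0.03151·21) = 121.261 mg/L
Dose 6 (340 mg at t=35 h): 340·exp(−0.03151·14) = 218.733 mg/L
Dose 7 (255 mg at t=42 h): 255·exp(−0.03151·7) = 204.530 mg/L
C(49) = 37.373 + 133.130 + 4.979 + 39.318 + 121.261 + 218.733 + 204.530 = 759.326 mg/L

759.326 mg/L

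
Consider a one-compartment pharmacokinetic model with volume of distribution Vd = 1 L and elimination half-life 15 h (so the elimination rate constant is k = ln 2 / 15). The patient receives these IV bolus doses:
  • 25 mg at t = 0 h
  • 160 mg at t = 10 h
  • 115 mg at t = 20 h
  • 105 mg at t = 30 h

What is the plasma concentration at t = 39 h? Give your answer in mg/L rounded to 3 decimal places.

163.086 mg/L

k = ln 2 / 15 = 0.04621 per h
Dose 1 (25 mg at t=0 h): 25·exp(−0.04621·39) = 4.123 mg/L
Dose 2 (160 mg at t=10 h): 160·exp(−0.04621·29) = 41.892 mg/L
Dose 3 (115 mg at t=20 h): 115·exp(−0.04621·19) = 47.796 mg/L
Dose 4 (105 mg at t=30 h): 105·exp(−0.04621·9) = 69.274 mg/L
C(39) = 4.123 + 41.892 + 47.796 + 69.274 = 163.086 mg/L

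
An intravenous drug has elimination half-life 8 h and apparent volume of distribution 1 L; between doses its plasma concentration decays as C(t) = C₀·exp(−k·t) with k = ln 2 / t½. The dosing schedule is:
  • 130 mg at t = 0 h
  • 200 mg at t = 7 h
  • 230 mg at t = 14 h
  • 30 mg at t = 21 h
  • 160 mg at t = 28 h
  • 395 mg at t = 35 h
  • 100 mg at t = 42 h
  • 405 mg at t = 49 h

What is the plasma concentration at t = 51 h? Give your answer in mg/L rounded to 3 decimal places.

524.510 mg/L

k = ln 2 / 8 = 0.08664 per h
Dose 1 (130 mg at t=0 h): 130·exp(−0.08664·51) = 1.566 mg/L
Dose 2 (200 mg at t=7 h): 200·exp(−0.08664·44) = 4.419 mg/L
Dose 3 (230 mg at t=14 h): 230·exp(−0.08664·37) = 9.321 mg/L
Dose 4 (30 mg at t=21 h): 30·exp(−0.08664·30) = 2.230 mg/L
Dose 5 (160 mg at t=28 h): 160·exp(−0.08664·23) = 21.810 mg/L
Dose 6 (395 mg at t=35 h): 395·exp(−0.08664·16) = 98.750 mg/L
Dose 7 (100 mg at t=42 h): 100·exp(−0.08664·9) = 45.850 mg/L
Dose 8 (405 mg at t=49 h): 405·exp(−0.08664·2) = 340.563 mg/L
C(51) = 1.566 + 4.419 + 9.321 + 2.230 + 21.810 + 98.750 + 45.850 + 340.563 = 524.510 mg/L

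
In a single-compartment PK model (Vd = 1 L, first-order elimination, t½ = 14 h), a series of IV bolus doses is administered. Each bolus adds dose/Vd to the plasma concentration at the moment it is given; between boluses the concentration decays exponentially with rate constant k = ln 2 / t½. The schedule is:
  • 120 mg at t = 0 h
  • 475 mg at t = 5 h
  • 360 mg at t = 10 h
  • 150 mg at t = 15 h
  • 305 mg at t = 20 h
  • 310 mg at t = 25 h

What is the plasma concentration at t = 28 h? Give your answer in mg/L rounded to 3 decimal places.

k = ln 2 / 14 = 0.04951 per h
Dose 1 (120 mg at t=0 h): 120·exp(−0.04951·28) = 30.000 mg/L
Dose 2 (475 mg at t=5 h): 475·exp(−0.04951·23) = 152.105 mg/L
Dose 3 (360 mg at t=10 h): 360·exp(−0.04951·18) = 147.660 mg/L
Dose 4 (150 mg at t=15 h): 150·exp(−0.04951·13) = 78.807 mg/L
Dose 5 (305 mg at t=20 h): 305·exp(−0.04951·8) = 205.250 mg/L
Dose 6 (310 mg at t=25 h): 310·exp(−0.04951·3) = 267.212 mg/L
C(28) = 30.000 + 152.105 + 147.660 + 78.807 + 205.250 + 267.212 = 881.034 mg/L

881.034 mg/L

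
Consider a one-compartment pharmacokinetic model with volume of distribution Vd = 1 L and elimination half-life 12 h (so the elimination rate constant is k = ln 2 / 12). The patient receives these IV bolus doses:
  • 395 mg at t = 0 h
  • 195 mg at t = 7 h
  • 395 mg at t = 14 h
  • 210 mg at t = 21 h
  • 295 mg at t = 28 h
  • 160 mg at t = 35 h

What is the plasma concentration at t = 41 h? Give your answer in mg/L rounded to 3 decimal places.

k = ln 2 / 12 = 0.05776 per h
Dose 1 (395 mg at t=0 h): 395·exp(−0.05776·41) = 36.989 mg/L
Dose 2 (195 mg at t=7 h): 195·exp(−0.05776·34) = 27.360 mg/L
Dose 3 (395 mg at t=14 h): 395·exp(−0.05776·27) = 83.039 mg/L
Dose 4 (210 mg at t=21 h): 210·exp(−0.05776·20) = 66.146 mg/L
Dose 5 (295 mg at t=28 h): 295·exp(−0.05776·13) = 139.221 mg/L
Dose 6 (160 mg at t=35 h): 160·exp(−0.05776·6) = 113.137 mg/L
C(41) = 36.989 + 27.360 + 83.039 + 66.146 + 139.221 + 113.137 = 465.892 mg/L

465.892 mg/L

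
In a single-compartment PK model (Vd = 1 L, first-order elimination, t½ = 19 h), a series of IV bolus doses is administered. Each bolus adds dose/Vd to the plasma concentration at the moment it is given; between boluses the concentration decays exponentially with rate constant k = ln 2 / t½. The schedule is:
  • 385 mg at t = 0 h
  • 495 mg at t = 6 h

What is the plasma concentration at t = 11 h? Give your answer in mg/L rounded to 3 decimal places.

k = ln 2 / 19 = 0.03648 per h
Dose 1 (385 mg at t=0 h): 385·exp(−0.03648·11) = 257.739 mg/L
Dose 2 (495 mg at t=6 h): 495·exp(−0.03648·5) = 412.465 mg/L
C(11) = 257.739 + 412.465 = 670.204 mg/L

670.204 mg/L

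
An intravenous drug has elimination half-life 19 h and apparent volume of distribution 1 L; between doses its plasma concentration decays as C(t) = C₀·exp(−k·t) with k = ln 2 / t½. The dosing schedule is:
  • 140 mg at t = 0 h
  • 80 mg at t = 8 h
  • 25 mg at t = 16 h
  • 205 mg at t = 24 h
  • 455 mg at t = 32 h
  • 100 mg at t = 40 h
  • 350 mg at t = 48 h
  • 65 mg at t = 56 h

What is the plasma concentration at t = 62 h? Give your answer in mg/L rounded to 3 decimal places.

k = ln 2 / 19 = 0.03648 per h
Dose 1 (140 mg at t=0 h): 140·exp(−0.03648·62) = 14.582 mg/L
Dose 2 (80 mg at t=8 h): 80·exp(−0.03648·54) = 11.157 mg/L
Dose 3 (25 mg at t=16 h): 25·exp(−0.03648·46) = 4.668 mg/L
Dose 4 (205 mg at t=24 h): 205·exp(−0.03648·38) = 51.250 mg/L
Dose 5 (455 mg at t=32 h): 455·exp(−0.03648·30) = 152.300 mg/L
Dose 6 (100 mg at t=40 h): 100·exp(−0.03648·22) = 44.817 mg/L
Dose 7 (350 mg at t=48 h): 350·exp(−0.03648·14) = 210.018 mg/L
Dose 8 (65 mg at t=56 h): 65·exp(−0.03648·6) = 52.222 mg/L
C(62) = 14.582 + 11.157 + 4.668 + 51.250 + 152.300 + 44.817 + 210.018 + 52.222 = 541.013 mg/L

541.013 mg/L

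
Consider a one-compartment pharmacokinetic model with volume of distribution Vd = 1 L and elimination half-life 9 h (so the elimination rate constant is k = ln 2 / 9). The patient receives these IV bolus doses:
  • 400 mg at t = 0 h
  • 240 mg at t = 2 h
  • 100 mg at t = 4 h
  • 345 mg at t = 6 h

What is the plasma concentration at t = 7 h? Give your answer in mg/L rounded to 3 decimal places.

795.397 mg/L

k = ln 2 / 9 = 0.07702 per h
Dose 1 (400 mg at t=0 h): 400·exp(−0.07702·7) = 233.306 mg/L
Dose 2 (240 mg at t=2 h): 240·exp(−0.07702·5) = 163.295 mg/L
Dose 3 (100 mg at t=4 h): 100·exp(−0.07702·3) = 79.370 mg/L
Dose 4 (345 mg at t=6 h): 345·exp(−0.07702·1) = 319.427 mg/L
C(7) = 233.306 + 163.295 + 79.370 + 319.427 = 795.397 mg/L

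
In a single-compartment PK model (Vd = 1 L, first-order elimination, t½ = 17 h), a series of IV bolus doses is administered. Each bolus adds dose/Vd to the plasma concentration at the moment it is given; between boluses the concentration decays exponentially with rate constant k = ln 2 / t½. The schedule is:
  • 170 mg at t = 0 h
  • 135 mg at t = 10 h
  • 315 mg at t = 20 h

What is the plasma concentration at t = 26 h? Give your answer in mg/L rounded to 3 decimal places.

k = ln 2 / 17 = 0.04077 per h
Dose 1 (170 mg at t=0 h): 170·exp(−0.04077·26) = 58.891 mg/L
Dose 2 (135 mg at t=10 h): 135·exp(−0.04077·16) = 70.309 mg/L
Dose 3 (315 mg at t=20 h): 315·exp(−0.04077·6) = 246.641 mg/L
C(26) = 58.891 + 70.309 + 246.641 = 375.841 mg/L

375.841 mg/L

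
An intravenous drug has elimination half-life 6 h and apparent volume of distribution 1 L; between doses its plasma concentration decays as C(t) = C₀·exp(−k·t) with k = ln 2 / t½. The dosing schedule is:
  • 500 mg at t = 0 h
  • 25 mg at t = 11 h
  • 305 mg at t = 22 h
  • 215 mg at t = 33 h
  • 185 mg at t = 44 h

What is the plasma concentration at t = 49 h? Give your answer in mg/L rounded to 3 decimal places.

153.217 mg/L

k = ln 2 / 6 = 0.11552 per h
Dose 1 (500 mg at t=0 h): 500·exp(−0.11552·49) = 1.740 mg/L
Dose 2 (25 mg at t=11 h): 25·exp(−0.11552·38) = 0.310 mg/L
Dose 3 (305 mg at t=22 h): 305·exp(−0.11552·27) = 13.479 mg/L
Dose 4 (215 mg at t=33 h): 215·exp(−0.11552·16) = 33.860 mg/L
Dose 5 (185 mg at t=44 h): 185·exp(−0.11552·5) = 103.828 mg/L
C(49) = 1.740 + 0.310 + 13.479 + 33.860 + 103.828 = 153.217 mg/L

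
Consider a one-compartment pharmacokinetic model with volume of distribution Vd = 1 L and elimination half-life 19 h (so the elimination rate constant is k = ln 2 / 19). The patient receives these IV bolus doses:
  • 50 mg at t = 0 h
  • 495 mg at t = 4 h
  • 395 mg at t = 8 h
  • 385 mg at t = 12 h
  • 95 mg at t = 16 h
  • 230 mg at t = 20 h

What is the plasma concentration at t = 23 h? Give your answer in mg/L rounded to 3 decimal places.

1035.120 mg/L

k = ln 2 / 19 = 0.03648 per h
Dose 1 (50 mg at t=0 h): 50·exp(−0.03648·23) = 21.606 mg/L
Dose 2 (495 mg at t=4 h): 495·exp(−0.03648·19) = 247.500 mg/L
Dose 3 (395 mg at t=8 h): 395·exp(−0.03648·15) = 228.529 mg/L
Dose 4 (385 mg at t=12 h): 385·exp(−0.03648·11) = 257.739 mg/L
Dose 5 (95 mg at t=16 h): 95·exp(−0.03648·7) = 73.590 mg/L
Dose 6 (230 mg at t=20 h): 230·exp(−0.03648·3) = 206.156 mg/L
C(23) = 21.606 + 247.500 + 228.529 + 257.739 + 73.590 + 206.156 = 1035.120 mg/L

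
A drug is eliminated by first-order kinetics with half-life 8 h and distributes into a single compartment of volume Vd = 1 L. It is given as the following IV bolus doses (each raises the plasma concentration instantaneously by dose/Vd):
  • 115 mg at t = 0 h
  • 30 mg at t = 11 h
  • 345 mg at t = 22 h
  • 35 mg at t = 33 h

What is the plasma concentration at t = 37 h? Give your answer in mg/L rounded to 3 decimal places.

k = ln 2 / 8 = 0.08664 per h
Dose 1 (115 mg at t=0 h): 115·exp(−0.08664·37) = 4.661 mg/L
Dose 2 (30 mg at t=11 h): 30·exp(−0.08664·26) = 3.153 mg/L
Dose 3 (345 mg at t=22 h): 345·exp(−0.08664·15) = 94.056 mg/L
Dose 4 (35 mg at t=33 h): 35·exp(−0.08664·4) = 24.749 mg/L
C(37) = 4.661 + 3.153 + 94.056 + 24.749 = 126.619 mg/L

126.619 mg/L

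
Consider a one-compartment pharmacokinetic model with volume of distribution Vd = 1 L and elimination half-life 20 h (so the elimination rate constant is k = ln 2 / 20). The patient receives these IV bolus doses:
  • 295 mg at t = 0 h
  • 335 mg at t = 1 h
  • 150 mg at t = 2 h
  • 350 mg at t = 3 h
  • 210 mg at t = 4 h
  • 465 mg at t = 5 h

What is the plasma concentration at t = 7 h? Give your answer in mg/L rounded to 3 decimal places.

k = ln 2 / 20 = 0.03466 per h
Dose 1 (295 mg at t=0 h): 295·exp(−0.03466·7) = 231.452 mg/L
Dose 2 (335 mg at t=1 h): 335·exp(−0.03466·6) = 272.105 mg/L
Dose 3 (150 mg at t=2 h): 150·exp(−0.03466·5) = 126.134 mg/L
Dose 4 (350 mg at t=3 h): 350·exp(−0.03466·4) = 304.693 mg/L
Dose 5 (210 mg at t=4 h): 210·exp(−0.03466·3) = 189.263 mg/L
Dose 6 (465 mg at t=5 h): 465·exp(−0.03466·2) = 433.860 mg/L
C(7) = 231.452 + 272.105 + 126.134 + 304.693 + 189.263 + 433.860 = 1557.507 mg/L

1557.507 mg/L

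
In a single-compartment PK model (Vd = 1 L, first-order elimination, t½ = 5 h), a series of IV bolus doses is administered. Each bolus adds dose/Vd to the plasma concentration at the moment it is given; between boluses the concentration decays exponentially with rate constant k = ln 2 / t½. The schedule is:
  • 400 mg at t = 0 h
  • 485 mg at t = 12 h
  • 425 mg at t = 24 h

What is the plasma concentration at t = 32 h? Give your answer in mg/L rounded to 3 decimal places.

k = ln 2 / 5 = 0.13863 per h
Dose 1 (400 mg at t=0 h): 400·exp(−0.13863·32) = 4.737 mg/L
Dose 2 (485 mg at t=12 h): 485·exp(−0.13863·20) = 30.312 mg/L
Dose 3 (425 mg at t=24 h): 425·exp(−0.13863·8) = 140.198 mg/L
C(32) = 4.737 + 30.312 + 140.198 = 175.247 mg/L

175.247 mg/L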